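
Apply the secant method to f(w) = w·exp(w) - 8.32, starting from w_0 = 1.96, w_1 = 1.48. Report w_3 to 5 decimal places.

f(w_0) = 5.594681, f(w_1) = -1.818440
w_2 = 1.480000 - (-1.818440)·(1.480000 - 1.960000)/(-1.818440 - (5.594681)) = 1.597744; f(w_2) = -0.424154
w_3 = 1.597744 - (-0.424154)·(1.597744 - 1.480000)/(-0.424154 - (-1.818440)) = 1.633563; f(w_3) = 0.047259

1.63356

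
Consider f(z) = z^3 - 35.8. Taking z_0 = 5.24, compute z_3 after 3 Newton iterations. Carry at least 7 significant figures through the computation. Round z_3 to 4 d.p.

3.2985

Newton update: z ← z − f(z)/f'(z).
f'(z) = 3z^2
z_0 = 5.240000: f = 108.077824, f' = 82.372800 → z_1 = 5.240000 - (108.077824)/(82.372800) = 3.927943
z_1 = 3.927943: f = 24.803188, f' = 46.286204 → z_2 = 3.927943 - (24.803188)/(46.286204) = 3.392077
z_2 = 3.392077: f = 3.229875, f' = 34.518562 → z_3 = 3.392077 - (3.229875)/(34.518562) = 3.298508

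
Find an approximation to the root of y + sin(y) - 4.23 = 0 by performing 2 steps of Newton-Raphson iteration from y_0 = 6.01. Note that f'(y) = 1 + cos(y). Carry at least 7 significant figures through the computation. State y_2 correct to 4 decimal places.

5.1429

y_0 = 6.010000: f = 1.510200, f' = 1.962916 → y_1 = 6.010000 - (1.510200)/(1.962916) = 5.240635
y_1 = 5.240635: f = 0.146942, f' = 1.504019 → y_2 = 5.240635 - (0.146942)/(1.504019) = 5.142935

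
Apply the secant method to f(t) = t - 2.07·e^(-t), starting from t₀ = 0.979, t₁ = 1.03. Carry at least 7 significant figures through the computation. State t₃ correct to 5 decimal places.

0.86867

f(t_0) = 0.201329, f(t_1) = 0.290996
t_2 = 1.030000 - (0.290996)·(1.030000 - 0.979000)/(0.290996 - (0.201329)) = 0.864490; f(t_2) = -0.007532
t_3 = 0.864490 - (-0.007532)·(0.864490 - 1.030000)/(-0.007532 - (0.290996)) = 0.868666; f(t_3) = 0.000278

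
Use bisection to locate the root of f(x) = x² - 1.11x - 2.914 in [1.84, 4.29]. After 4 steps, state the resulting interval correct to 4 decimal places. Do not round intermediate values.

f(1.840000) = -1.570800, f(4.290000) = 10.728200 (opposite signs)
step 1: m = 3.065000, f(m) = 3.078075 > 0 → root in [1.840000, 3.065000]
step 2: m = 2.452500, f(m) = 0.378481 > 0 → root in [1.840000, 2.452500]
step 3: m = 2.146250, f(m) = -0.689948 < 0 → root in [2.146250, 2.452500]
step 4: m = 2.299375, f(m) = -0.179181 < 0 → root in [2.299375, 2.452500]

[2.2994, 2.4525]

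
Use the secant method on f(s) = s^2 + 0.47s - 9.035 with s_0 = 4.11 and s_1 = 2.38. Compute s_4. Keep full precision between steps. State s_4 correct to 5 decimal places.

2.77993

Secant update: s_(k+1) = s_k − f(s_k)·(s_k − s_(k-1))/(f(s_k) − f(s_(k-1))).
f(s_0) = 9.788800, f(s_1) = -2.252000
s_2 = 2.380000 - (-2.252000)·(2.380000 - 4.110000)/(-2.252000 - (9.788800)) = 2.703563; f(s_2) = -0.455071
s_3 = 2.703563 - (-0.455071)·(2.703563 - 2.380000)/(-0.455071 - (-2.252000)) = 2.785505; f(s_3) = 0.033228
s_4 = 2.785505 - (0.033228)·(2.785505 - 2.703563)/(0.033228 - (-0.455071)) = 2.779929; f(s_4) = -0.000426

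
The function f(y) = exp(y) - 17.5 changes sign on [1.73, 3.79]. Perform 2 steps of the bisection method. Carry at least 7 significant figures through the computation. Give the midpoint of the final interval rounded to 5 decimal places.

3.01750

f(1.730000) = -11.859346, f(3.790000) = 26.756400 (opposite signs)
step 1: m = 2.760000, f(m) = -1.700157 < 0 → root in [2.760000, 3.790000]
step 2: m = 3.275000, f(m) = 8.943225 > 0 → root in [2.760000, 3.275000]
Midpoint of [2.760000, 3.275000] = 3.017500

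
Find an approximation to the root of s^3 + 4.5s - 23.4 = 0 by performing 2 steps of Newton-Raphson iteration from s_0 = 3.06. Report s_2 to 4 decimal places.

2.3484

f'(s) = 3s^2 + 4.5
s_0 = 3.060000: f = 19.022616, f' = 32.590800 → s_1 = 3.060000 - (19.022616)/(32.590800) = 2.476319
s_1 = 2.476319: f = 2.928620, f' = 22.896474 → s_2 = 2.476319 - (2.928620)/(22.896474) = 2.348412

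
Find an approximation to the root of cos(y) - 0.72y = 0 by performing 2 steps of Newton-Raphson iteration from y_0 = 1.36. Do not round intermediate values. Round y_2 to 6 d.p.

0.882501

f'(y) = -sin(y) - 0.72
y_0 = 1.360000: f = -0.769961, f' = -1.697865 → y_1 = 1.360000 - (-0.769961)/(-1.697865) = 0.906512
y_1 = 0.906512: f = -0.036193, f' = -1.507358 → y_2 = 0.906512 - (-0.036193)/(-1.507358) = 0.882501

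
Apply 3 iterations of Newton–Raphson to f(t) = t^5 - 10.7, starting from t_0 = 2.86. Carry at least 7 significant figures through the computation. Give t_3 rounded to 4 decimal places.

Newton update: t ← t − f(t)/f'(t).
f'(t) = 5t^4
t_0 = 2.860000: f = 180.650749, f' = 334.529281 → t_1 = 2.860000 - (180.650749)/(334.529281) = 2.319985
t_1 = 2.319985: f = 56.508795, f' = 144.847463 → t_2 = 2.319985 - (56.508795)/(144.847463) = 1.929859
t_2 = 1.929859: f = 16.068739, f' = 69.354130 → t_3 = 1.929859 - (16.068739)/(69.354130) = 1.698168

1.6982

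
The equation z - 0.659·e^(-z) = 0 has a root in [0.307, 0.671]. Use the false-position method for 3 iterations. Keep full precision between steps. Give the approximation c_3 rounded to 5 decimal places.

0.42908

False-position update: c = (a·f(b) − b·f(a))/(f(b) − f(a)); replace the endpoint whose sign matches f(c).
f(0.307000) = -0.177794, f(0.671000) = 0.334121
step 1: c = 0.433421, f(c) = 0.006200 > 0 → new bracket [0.307000, 0.433421]
step 2: c = 0.429161, f(c) = 0.000116 > 0 → new bracket [0.307000, 0.429161]
step 3: c = 0.429082, f(c) = 0.000002 > 0 → new bracket [0.307000, 0.429082]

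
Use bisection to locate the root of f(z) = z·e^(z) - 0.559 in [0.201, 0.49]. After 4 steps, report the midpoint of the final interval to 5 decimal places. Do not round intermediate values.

f(0.201000) = -0.313252, f(0.490000) = 0.240835 (opposite signs)
step 1: m = 0.345500, f(m) = -0.070914 < 0 → root in [0.345500, 0.490000]
step 2: m = 0.417750, f(m) = 0.075370 > 0 → root in [0.345500, 0.417750]
step 3: m = 0.381625, f(m) = -0.000048 < 0 → root in [0.381625, 0.417750]
step 4: m = 0.399687, f(m) = 0.037077 > 0 → root in [0.381625, 0.399687]
Midpoint of [0.381625, 0.399687] = 0.390656

0.39066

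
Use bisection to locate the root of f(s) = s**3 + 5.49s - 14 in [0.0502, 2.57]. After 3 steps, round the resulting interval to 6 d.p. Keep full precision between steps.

[1.625075, 1.940050]

f(0.050200) = -13.724275, f(2.570000) = 17.083893 (opposite signs)
step 1: m = 1.310100, f(m) = -4.558945 < 0 → root in [1.310100, 2.570000]
step 2: m = 1.940050, f(m) = 3.952823 > 0 → root in [1.310100, 1.940050]
step 3: m = 1.625075, f(m) = -0.786728 < 0 → root in [1.625075, 1.940050]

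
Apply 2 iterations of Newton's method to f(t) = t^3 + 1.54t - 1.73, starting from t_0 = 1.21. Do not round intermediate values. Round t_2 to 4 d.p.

0.8016

f'(t) = 3t^2 + 1.54
t_0 = 1.210000: f = 1.904961, f' = 5.932300 → t_1 = 1.210000 - (1.904961)/(5.932300) = 0.888883
t_1 = 0.888883: f = 0.341199, f' = 3.910340 → t_2 = 0.888883 - (0.341199)/(3.910340) = 0.801628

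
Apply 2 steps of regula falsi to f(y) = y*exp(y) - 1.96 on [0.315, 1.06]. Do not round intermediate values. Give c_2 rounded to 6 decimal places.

0.828124

f(0.315000) = -1.528368, f(1.060000) = 1.099553
step 1: c = 0.748283, f(c) = -0.378602 < 0 → new bracket [0.748283, 1.060000]
step 2: c = 0.828124, f(c) = -0.064409 < 0 → new bracket [0.828124, 1.060000]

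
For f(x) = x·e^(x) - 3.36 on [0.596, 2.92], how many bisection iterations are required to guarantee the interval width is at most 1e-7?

25

Initial width b − a = 2.92 − 0.596 = 2.324000.
After n steps the width is (b−a)/2^n; need (b−a)/2^n ≤ 1e-7.
So n ≥ log₂(2.324000/1e-7) = log₂(23240000.0000) ≈ 24.4701.
Hence n = 25.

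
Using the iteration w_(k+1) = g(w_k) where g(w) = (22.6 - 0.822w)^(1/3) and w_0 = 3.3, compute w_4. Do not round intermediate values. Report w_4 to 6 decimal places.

2.730412

w_1 = g(3.300000) = 2.709314
w_2 = g(2.709314) = 2.731186
w_3 = g(2.731186) = 2.730382
w_4 = g(2.730382) = 2.730412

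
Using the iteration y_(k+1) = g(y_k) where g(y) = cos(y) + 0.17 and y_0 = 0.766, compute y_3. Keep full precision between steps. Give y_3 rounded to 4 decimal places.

y_1 = g(0.766000) = 0.890689
y_2 = g(0.890689) = 0.798876
y_3 = g(0.798876) = 0.867512

0.8675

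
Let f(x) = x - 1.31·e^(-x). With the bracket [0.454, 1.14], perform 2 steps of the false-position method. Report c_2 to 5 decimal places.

f(0.454000) = -0.377958, f(1.140000) = 0.721037
step 1: c = 0.689924, f(c) = 0.032809 > 0 → new bracket [0.454000, 0.689924]
step 2: c = 0.671080, f(c) = 0.001465 > 0 → new bracket [0.454000, 0.671080]

0.67108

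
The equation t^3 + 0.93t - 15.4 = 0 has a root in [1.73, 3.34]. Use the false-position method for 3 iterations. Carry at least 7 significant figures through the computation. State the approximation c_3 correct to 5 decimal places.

False-position update: c = (a·f(b) − b·f(a))/(f(b) − f(a)); replace the endpoint whose sign matches f(c).
f(1.730000) = -8.613383, f(3.340000) = 24.965904
step 1: c = 2.142979, f(c) = -3.565698 < 0 → new bracket [2.142979, 3.340000]
step 2: c = 2.292575, f(c) = -1.218356 < 0 → new bracket [2.292575, 3.340000]
step 3: c = 2.341312, f(c) = -0.388112 < 0 → new bracket [2.341312, 3.340000]

2.34131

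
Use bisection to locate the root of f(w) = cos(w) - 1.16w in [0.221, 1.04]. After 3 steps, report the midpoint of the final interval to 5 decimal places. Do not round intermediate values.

0.68169

f(0.221000) = 0.719319, f(1.040000) = -0.700180 (opposite signs)
step 1: m = 0.630500, f(m) = 0.076353 > 0 → root in [0.630500, 1.040000]
step 2: m = 0.835250, f(m) = -0.297898 < 0 → root in [0.630500, 0.835250]
step 3: m = 0.732875, f(m) = -0.106881 < 0 → root in [0.630500, 0.732875]
Midpoint of [0.630500, 0.732875] = 0.681688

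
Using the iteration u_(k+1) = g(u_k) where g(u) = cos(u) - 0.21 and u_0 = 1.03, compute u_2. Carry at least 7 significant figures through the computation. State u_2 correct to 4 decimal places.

0.7439

u_1 = g(1.030000) = 0.304819
u_2 = g(0.304819) = 0.743901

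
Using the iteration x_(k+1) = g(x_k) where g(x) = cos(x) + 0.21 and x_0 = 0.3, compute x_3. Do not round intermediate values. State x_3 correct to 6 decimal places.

x_1 = g(0.300000) = 1.165336
x_2 = g(1.165336) = 0.604441
x_3 = g(0.604441) = 1.032820

1.032820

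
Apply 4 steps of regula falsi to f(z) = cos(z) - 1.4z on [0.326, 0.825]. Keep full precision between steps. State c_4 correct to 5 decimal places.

0.59252

False-position update: c = (a·f(b) − b·f(a))/(f(b) − f(a)); replace the endpoint whose sign matches f(c).
f(0.326000) = 0.490931, f(0.825000) = -0.476443
step 1: c = 0.579237, f(c) = 0.025949 > 0 → new bracket [0.579237, 0.825000]
step 2: c = 0.591931, f(c) = 0.001162 > 0 → new bracket [0.591931, 0.825000]
step 3: c = 0.592498, f(c) = 0.000052 > 0 → new bracket [0.592498, 0.825000]
step 4: c = 0.592523, f(c) = 0.000002 > 0 → new bracket [0.592523, 0.825000]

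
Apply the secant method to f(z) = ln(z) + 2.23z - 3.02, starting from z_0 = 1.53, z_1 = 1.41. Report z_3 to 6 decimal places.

1.253148

Secant update: z_(k+1) = z_k − f(z_k)·(z_k − z_(k-1))/(f(z_k) − f(z_(k-1))).
f(z_0) = 0.817168, f(z_1) = 0.467890
z_2 = 1.410000 - (0.467890)·(1.410000 - 1.530000)/(0.467890 - (0.817168)) = 1.249249; f(z_2) = -0.011632
z_3 = 1.249249 - (-0.011632)·(1.249249 - 1.410000)/(-0.011632 - (0.467890)) = 1.253148; f(z_3) = 0.000180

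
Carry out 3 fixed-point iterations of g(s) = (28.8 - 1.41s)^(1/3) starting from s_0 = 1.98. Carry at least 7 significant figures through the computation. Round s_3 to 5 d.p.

s_1 = g(1.980000) = 2.962807
s_2 = g(2.962807) = 2.909223
s_3 = g(2.909223) = 2.912196

2.91220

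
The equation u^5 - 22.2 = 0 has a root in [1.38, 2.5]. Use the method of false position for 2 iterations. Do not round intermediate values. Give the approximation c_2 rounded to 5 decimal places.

False-position update: c = (a·f(b) − b·f(a))/(f(b) − f(a)); replace the endpoint whose sign matches f(c).
f(1.380000) = -17.195100, f(2.500000) = 75.456250
step 1: c = 1.587860, f(c) = -12.106052 < 0 → new bracket [1.587860, 2.500000]
step 2: c = 1.713969, f(c) = -7.408401 < 0 → new bracket [1.713969, 2.500000]

1.71397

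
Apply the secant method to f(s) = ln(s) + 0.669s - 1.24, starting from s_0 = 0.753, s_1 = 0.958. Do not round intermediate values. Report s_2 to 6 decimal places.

1.306244

Secant update: s_(k+1) = s_k − f(s_k)·(s_k − s_(k-1))/(f(s_k) − f(s_(k-1))).
f(s_0) = -1.019933, f(s_1) = -0.642006
s_2 = 0.958000 - (-0.642006)·(0.958000 - 0.753000)/(-0.642006 - (-1.019933)) = 1.306244; f(s_2) = -0.098966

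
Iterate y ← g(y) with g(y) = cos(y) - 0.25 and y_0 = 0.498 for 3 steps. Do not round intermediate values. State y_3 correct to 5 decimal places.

0.59785

y_1 = g(0.498000) = 0.628540
y_2 = g(0.628540) = 0.558887
y_3 = g(0.558887) = 0.597846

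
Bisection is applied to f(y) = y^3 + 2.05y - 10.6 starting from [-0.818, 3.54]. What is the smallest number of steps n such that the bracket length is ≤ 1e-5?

Initial width b − a = 3.54 − -0.818 = 4.358000.
After n steps the width is (b−a)/2^n; need (b−a)/2^n ≤ 1e-5.
So n ≥ log₂(4.358000/1e-5) = log₂(435800.0000) ≈ 18.7333.
Hence n = 19.

19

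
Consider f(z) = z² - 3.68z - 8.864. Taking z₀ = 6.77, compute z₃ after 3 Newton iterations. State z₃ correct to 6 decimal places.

5.339948

Newton update: z ← z − f(z)/f'(z).
f'(z) = 2z - 3.68
z_0 = 6.770000: f = 12.055300, f' = 9.860000 → z_1 = 6.770000 - (12.055300)/(9.860000) = 5.547353
z_1 = 5.547353: f = 1.494866, f' = 7.414706 → z_2 = 5.547353 - (1.494866)/(7.414706) = 5.345745
z_2 = 5.345745: f = 0.040646, f' = 7.011489 → z_3 = 5.345745 - (0.040646)/(7.011489) = 5.339948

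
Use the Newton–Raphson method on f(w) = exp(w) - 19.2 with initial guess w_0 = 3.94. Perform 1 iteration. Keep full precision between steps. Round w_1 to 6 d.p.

3.313406

Newton update: w ← w − f(w)/f'(w).
f'(w) = exp(w)
w_0 = 3.940000: f = 32.218601, f' = 51.418601 → w_1 = 3.940000 - (32.218601)/(51.418601) = 3.313406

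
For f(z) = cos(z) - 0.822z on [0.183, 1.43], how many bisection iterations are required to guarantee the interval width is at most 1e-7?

Initial width b − a = 1.43 − 0.183 = 1.247000.
After n steps the width is (b−a)/2^n; need (b−a)/2^n ≤ 1e-7.
So n ≥ log₂(1.247000/1e-7) = log₂(12470000.0000) ≈ 23.5720.
Hence n = 24.

24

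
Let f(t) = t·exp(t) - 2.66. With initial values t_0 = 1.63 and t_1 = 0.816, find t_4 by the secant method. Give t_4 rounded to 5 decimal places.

0.98865

f(t_0) = 5.659316, f(t_1) = -0.814668
t_2 = 0.816000 - (-0.814668)·(0.816000 - 1.630000)/(-0.814668 - (5.659316)) = 0.918432; f(t_2) = -0.359001
t_3 = 0.918432 - (-0.359001)·(0.918432 - 0.816000)/(-0.359001 - (-0.814668)) = 0.999133; f(t_3) = 0.053570
t_4 = 0.999133 - (0.053570)·(0.999133 - 0.918432)/(0.053570 - (-0.359001)) = 0.988654; f(t_4) = -0.002878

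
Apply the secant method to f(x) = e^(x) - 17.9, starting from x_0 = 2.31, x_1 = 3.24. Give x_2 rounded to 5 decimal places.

2.78077

f(x_0) = -7.825575, f(x_1) = 7.633722
x_2 = 3.240000 - (7.633722)·(3.240000 - 2.310000)/(7.633722 - (-7.825575)) = 2.780771; f(x_2) = -1.768550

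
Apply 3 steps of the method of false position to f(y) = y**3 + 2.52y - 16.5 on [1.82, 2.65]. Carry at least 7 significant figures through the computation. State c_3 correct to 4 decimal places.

f(1.820000) = -5.885032, f(2.650000) = 8.787625
step 1: c = 2.152903, f(c) = -1.095992 < 0 → new bracket [2.152903, 2.650000]
step 2: c = 2.208026, f(c) = -0.170807 < 0 → new bracket [2.208026, 2.650000]
step 3: c = 2.216453, f(c) = -0.025846 < 0 → new bracket [2.216453, 2.650000]

2.2165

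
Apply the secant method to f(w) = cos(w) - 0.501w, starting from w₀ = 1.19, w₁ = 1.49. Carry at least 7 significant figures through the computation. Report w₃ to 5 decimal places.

1.02960

Secant update: w_(k+1) = w_k − f(w_k)·(w_k − w_(k-1))/(f(w_k) − f(w_(k-1))).
f(w_0) = -0.224530, f(w_1) = -0.665782
w_2 = 1.490000 - (-0.665782)·(1.490000 - 1.190000)/(-0.665782 - (-0.224530)) = 1.037345; f(w_2) = -0.011202
w_3 = 1.037345 - (-0.011202)·(1.037345 - 1.490000)/(-0.011202 - (-0.665782)) = 1.029599; f(w_3) = -0.000666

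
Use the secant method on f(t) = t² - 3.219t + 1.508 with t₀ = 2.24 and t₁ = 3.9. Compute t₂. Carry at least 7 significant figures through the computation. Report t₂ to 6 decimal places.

2.474495

f(t_0) = -0.684960, f(t_1) = 4.163900
t_2 = 3.900000 - (4.163900)·(3.900000 - 2.240000)/(4.163900 - (-0.684960)) = 2.474495; f(t_2) = -0.334274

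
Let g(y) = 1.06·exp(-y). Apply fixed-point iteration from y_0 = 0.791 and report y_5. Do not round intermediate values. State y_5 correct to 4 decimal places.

0.5752

y_1 = g(0.791000) = 0.480595
y_2 = g(0.480595) = 0.655520
y_3 = g(0.655520) = 0.550322
y_4 = g(0.550322) = 0.611370
y_5 = g(0.611370) = 0.575163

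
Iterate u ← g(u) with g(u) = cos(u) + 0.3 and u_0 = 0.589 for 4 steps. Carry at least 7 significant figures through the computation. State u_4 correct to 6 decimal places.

u_1 = g(0.589000) = 1.131497
u_2 = g(1.131497) = 0.725306
u_3 = g(0.725306) = 1.048297
u_4 = g(1.048297) = 0.799048

0.799048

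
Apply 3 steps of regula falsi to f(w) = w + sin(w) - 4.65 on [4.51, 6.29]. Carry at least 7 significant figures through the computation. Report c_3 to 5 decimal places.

5.41064

False-position update: c = (a·f(b) − b·f(a))/(f(b) − f(a)); replace the endpoint whose sign matches f(c).
f(4.510000) = -1.119589, f(6.290000) = 1.646815
step 1: c = 5.230382, f(c) = -0.288432 < 0 → new bracket [5.230382, 6.290000]
step 2: c = 5.388309, f(c) = -0.041822 < 0 → new bracket [5.388309, 6.290000]
step 3: c = 5.410641, f(c) = -0.005326 < 0 → new bracket [5.410641, 6.290000]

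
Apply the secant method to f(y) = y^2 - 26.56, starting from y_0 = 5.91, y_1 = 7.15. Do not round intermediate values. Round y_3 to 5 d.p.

5.17222

f(y_0) = 8.368100, f(y_1) = 24.562500
y_2 = 7.150000 - (24.562500)·(7.150000 - 5.910000)/(24.562500 - (8.368100)) = 5.269257; f(y_2) = 1.205072
y_3 = 5.269257 - (1.205072)·(5.269257 - 7.150000)/(1.205072 - (24.562500)) = 5.172225; f(y_3) = 0.191909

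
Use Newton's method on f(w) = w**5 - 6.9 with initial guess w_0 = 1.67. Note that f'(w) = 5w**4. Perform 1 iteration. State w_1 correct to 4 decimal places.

w_0 = 1.670000: f = 6.089199, f' = 38.889816 → w_1 = 1.670000 - (6.089199)/(38.889816) = 1.513424

1.5134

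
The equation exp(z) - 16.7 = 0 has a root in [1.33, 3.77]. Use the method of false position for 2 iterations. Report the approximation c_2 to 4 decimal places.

2.5168

False-position update: c = (a·f(b) − b·f(a))/(f(b) − f(a)); replace the endpoint whose sign matches f(c).
f(1.330000) = -12.918957, f(3.770000) = 26.680065
step 1: c = 2.126036, f(c) = -8.318422 < 0 → new bracket [2.126036, 3.770000]
step 2: c = 2.516773, f(c) = -4.311450 < 0 → new bracket [2.516773, 3.770000]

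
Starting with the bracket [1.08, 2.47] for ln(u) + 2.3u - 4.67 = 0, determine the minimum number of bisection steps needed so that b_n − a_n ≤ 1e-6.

21

Initial width b − a = 2.47 − 1.08 = 1.390000.
After n steps the width is (b−a)/2^n; need (b−a)/2^n ≤ 1e-6.
So n ≥ log₂(1.390000/1e-6) = log₂(1390000.0000) ≈ 20.4067.
Hence n = 21.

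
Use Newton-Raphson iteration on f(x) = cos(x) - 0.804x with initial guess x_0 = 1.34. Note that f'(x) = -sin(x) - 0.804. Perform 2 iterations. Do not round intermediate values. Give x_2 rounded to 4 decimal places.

x_0 = 1.340000: f = -0.848607, f' = -1.777485 → x_1 = 1.340000 - (-0.848607)/(-1.777485) = 0.862580
x_1 = 0.862580: f = -0.043034, f' = -1.563523 → x_2 = 0.862580 - (-0.043034)/(-1.563523) = 0.835056

0.8351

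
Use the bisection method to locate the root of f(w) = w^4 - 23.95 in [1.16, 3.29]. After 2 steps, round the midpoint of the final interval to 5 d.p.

1.95875

f(1.160000) = -22.139361, f(3.290000) = 93.211141 (opposite signs)
step 1: m = 2.225000, f(m) = 0.558688 > 0 → root in [1.160000, 2.225000]
step 2: m = 1.692500, f(m) = -15.744317 < 0 → root in [1.692500, 2.225000]
Midpoint of [1.692500, 2.225000] = 1.958750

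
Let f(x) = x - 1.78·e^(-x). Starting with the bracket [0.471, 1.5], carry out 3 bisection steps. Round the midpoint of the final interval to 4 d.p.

0.7926

f(0.471000) = -0.640392, f(1.500000) = 1.102828 (opposite signs)
step 1: m = 0.985500, f(m) = 0.321110 > 0 → root in [0.471000, 0.985500]
step 2: m = 0.728250, f(m) = -0.131050 < 0 → root in [0.728250, 0.985500]
step 3: m = 0.856875, f(m) = 0.101289 > 0 → root in [0.728250, 0.856875]
Midpoint of [0.728250, 0.856875] = 0.792563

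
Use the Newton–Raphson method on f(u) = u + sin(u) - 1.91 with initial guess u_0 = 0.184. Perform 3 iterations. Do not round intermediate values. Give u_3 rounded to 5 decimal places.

1.04505

f'(u) = 1 + cos(u)
u_0 = 0.184000: f = -1.543036, f' = 1.983120 → u_1 = 0.184000 - (-1.543036)/(1.983120) = 0.962085
u_1 = 0.962085: f = -0.127529, f' = 1.571810 → u_2 = 0.962085 - (-0.127529)/(1.571810) = 1.043220
u_2 = 1.043220: f = -0.002750, f' = 1.503440 → u_3 = 1.043220 - (-0.002750)/(1.503440) = 1.045049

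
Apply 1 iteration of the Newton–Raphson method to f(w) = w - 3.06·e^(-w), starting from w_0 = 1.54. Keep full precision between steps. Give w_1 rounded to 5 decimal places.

1.00619

f'(w) = 1 + 3.06·e^(-w)
w_0 = 1.540000: f = 0.883994, f' = 1.656006 → w_1 = 1.540000 - (0.883994)/(1.656006) = 1.006189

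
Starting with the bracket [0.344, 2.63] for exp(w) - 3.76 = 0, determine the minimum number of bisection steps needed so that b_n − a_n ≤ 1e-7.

25

Initial width b − a = 2.63 − 0.344 = 2.286000.
After n steps the width is (b−a)/2^n; need (b−a)/2^n ≤ 1e-7.
So n ≥ log₂(2.286000/1e-7) = log₂(22860000.0000) ≈ 24.4463.
Hence n = 25.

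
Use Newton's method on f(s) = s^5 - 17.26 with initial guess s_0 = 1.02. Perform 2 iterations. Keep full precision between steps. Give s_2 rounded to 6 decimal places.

f'(s) = 5s^4
s_0 = 1.020000: f = -16.155919, f' = 5.412161 → s_1 = 1.020000 - (-16.155919)/(5.412161) = 4.005114
s_1 = 4.005114: f = 1013.303208, f' = 1286.559012 → s_2 = 4.005114 - (1013.303208)/(1286.559012) = 3.217507

3.217507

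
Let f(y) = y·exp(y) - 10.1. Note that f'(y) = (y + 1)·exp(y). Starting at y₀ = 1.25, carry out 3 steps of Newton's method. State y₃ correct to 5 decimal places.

1.75254

y_0 = 1.250000: f = -5.737071, f' = 7.853272 → y_1 = 1.250000 - (-5.737071)/(7.853272) = 1.980533
y_1 = 1.980533: f = 4.252131, f' = 21.598733 → y_2 = 1.980533 - (4.252131)/(21.598733) = 1.783663
y_2 = 1.783663: f = 0.515682, f' = 16.567301 → y_3 = 1.783663 - (0.515682)/(16.567301) = 1.752537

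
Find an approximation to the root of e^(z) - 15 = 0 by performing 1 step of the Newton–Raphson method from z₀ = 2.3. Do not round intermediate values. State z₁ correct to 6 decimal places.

2.803883

f'(z) = e^(z)
z_0 = 2.300000: f = -5.025818, f' = 9.974182 → z_1 = 2.300000 - (-5.025818)/(9.974182) = 2.803883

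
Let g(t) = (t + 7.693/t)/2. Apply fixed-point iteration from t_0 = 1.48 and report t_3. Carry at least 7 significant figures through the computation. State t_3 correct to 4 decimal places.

2.7740

t_1 = g(1.480000) = 3.338986
t_2 = g(3.338986) = 2.821490
t_3 = g(2.821490) = 2.774032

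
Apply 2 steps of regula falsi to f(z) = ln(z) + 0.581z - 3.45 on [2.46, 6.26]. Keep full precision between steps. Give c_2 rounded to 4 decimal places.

3.6985

f(2.460000) = -1.120579, f(6.260000) = 2.021240
step 1: c = 3.815329, f(c) = 0.105733 > 0 → new bracket [2.460000, 3.815329]
step 2: c = 3.698472, f(c) = 0.006732 > 0 → new bracket [2.460000, 3.698472]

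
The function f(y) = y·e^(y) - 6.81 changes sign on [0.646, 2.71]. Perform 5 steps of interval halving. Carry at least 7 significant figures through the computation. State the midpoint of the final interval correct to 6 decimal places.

1.516750

f(0.646000) = -5.577500, f(2.710000) = 33.919337 (opposite signs)
step 1: m = 1.678000, f(m) = 2.175414 > 0 → root in [0.646000, 1.678000]
step 2: m = 1.162000, f(m) = -3.095877 < 0 → root in [1.162000, 1.678000]
step 3: m = 1.420000, f(m) = -0.935289 < 0 → root in [1.420000, 1.678000]
step 4: m = 1.549000, f(m) = 0.480773 > 0 → root in [1.420000, 1.549000]
step 5: m = 1.484500, f(m) = -0.259260 < 0 → root in [1.484500, 1.549000]
Midpoint of [1.484500, 1.549000] = 1.516750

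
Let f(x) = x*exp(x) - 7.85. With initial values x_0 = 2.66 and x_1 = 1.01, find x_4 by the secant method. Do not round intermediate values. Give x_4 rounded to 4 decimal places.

Secant update: x_(k+1) = x_k − f(x_k)·(x_k − x_(k-1))/(f(x_k) − f(x_(k-1))).
f(x_0) = 30.178129, f(x_1) = -5.076943
x_2 = 1.010000 - (-5.076943)·(1.010000 - 2.660000)/(-5.076943 - (30.178129)) = 1.247610; f(x_2) = -3.505809
x_3 = 1.247610 - (-3.505809)·(1.247610 - 1.010000)/(-3.505809 - (-5.076943)) = 1.777810; f(x_3) = 2.669091
x_4 = 1.777810 - (2.669091)·(1.777810 - 1.247610)/(2.669091 - (-3.505809)) = 1.548632; f(x_4) = -0.563645

1.5486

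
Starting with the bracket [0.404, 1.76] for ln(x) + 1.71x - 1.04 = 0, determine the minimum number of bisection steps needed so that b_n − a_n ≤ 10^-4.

Initial width b − a = 1.76 − 0.404 = 1.356000.
After n steps the width is (b−a)/2^n; need (b−a)/2^n ≤ 10^-4.
So n ≥ log₂(1.356000/10^-4) = log₂(13560.0000) ≈ 13.7271.
Hence n = 14.

14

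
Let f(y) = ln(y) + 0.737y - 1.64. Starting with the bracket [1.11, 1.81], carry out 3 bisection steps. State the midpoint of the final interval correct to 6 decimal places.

1.591250

f(1.110000) = -0.717570, f(1.810000) = 0.287297 (opposite signs)
step 1: m = 1.460000, f(m) = -0.185544 < 0 → root in [1.460000, 1.810000]
step 2: m = 1.635000, f(m) = 0.056638 > 0 → root in [1.460000, 1.635000]
step 3: m = 1.547500, f(m) = -0.062852 < 0 → root in [1.547500, 1.635000]
Midpoint of [1.547500, 1.635000] = 1.591250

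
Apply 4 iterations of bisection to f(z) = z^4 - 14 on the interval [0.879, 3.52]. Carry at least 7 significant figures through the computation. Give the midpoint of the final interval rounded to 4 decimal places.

1.9519

f(0.879000) = -13.403026, f(3.520000) = 139.522012 (opposite signs)
step 1: m = 2.199500, f(m) = 9.404311 > 0 → root in [0.879000, 2.199500]
step 2: m = 1.539250, f(m) = -8.386462 < 0 → root in [1.539250, 2.199500]
step 3: m = 1.869375, f(m) = -1.788030 < 0 → root in [1.869375, 2.199500]
step 4: m = 2.034438, f(m) = 3.130791 > 0 → root in [1.869375, 2.034438]
Midpoint of [1.869375, 2.034438] = 1.951906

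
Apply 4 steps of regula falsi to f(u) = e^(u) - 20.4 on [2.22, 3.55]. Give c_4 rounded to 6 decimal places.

3.012321

f(2.220000) = -11.192669, f(3.550000) = 14.413317
step 1: c = 2.801358, f(c) = -3.933003 < 0 → new bracket [2.801358, 3.550000]
step 2: c = 2.961849, f(c) = -1.066319 < 0 → new bracket [2.961849, 3.550000]
step 3: c = 3.002364, f(c) = -0.266931 < 0 → new bracket [3.002364, 3.550000]
step 4: c = 3.012321, f(c) = -0.065451 < 0 → new bracket [3.012321, 3.550000]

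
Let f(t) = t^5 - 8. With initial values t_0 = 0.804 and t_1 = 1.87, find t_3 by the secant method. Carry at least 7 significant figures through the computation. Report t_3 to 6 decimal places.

Secant update: t_(k+1) = t_k − f(t_k)·(t_k − t_(k-1))/(f(t_k) − f(t_(k-1))).
f(t_0) = -7.664046, f(t_1) = 14.866939
t_2 = 1.870000 - (14.866939)·(1.870000 - 0.804000)/(14.866939 - (-7.664046)) = 1.166606; f(t_2) = -5.839167
t_3 = 1.166606 - (-5.839167)·(1.166606 - 1.870000)/(-5.839167 - (14.866939)) = 1.364965; f(t_3) = -3.261868

1.364965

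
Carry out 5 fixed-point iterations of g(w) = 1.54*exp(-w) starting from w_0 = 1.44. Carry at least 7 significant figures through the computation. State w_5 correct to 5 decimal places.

w_1 = g(1.440000) = 0.364869
w_2 = g(0.364869) = 1.069203
w_3 = g(1.069203) = 0.528654
w_4 = g(0.528654) = 0.907672
w_5 = g(0.907672) = 0.621332

0.62133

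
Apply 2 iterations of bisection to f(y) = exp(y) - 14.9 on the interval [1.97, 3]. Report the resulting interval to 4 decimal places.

[2.4850, 2.7425]

f(1.970000) = -7.729324, f(3.000000) = 5.185537 (opposite signs)
step 1: m = 2.485000, f(m) = -2.898880 < 0 → root in [2.485000, 3.000000]
step 2: m = 2.742500, f(m) = 0.625751 > 0 → root in [2.485000, 2.742500]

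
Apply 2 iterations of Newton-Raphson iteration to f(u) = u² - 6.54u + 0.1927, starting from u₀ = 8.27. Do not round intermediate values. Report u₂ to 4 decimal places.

6.5239

Newton update: u ← u − f(u)/f'(u).
f'(u) = 2u - 6.54
u_0 = 8.270000: f = 14.499800, f' = 10.000000 → u_1 = 8.270000 - (14.499800)/(10.000000) = 6.820020
u_1 = 6.820020: f = 2.102442, f' = 7.100040 → u_2 = 6.820020 - (2.102442)/(7.100040) = 6.523903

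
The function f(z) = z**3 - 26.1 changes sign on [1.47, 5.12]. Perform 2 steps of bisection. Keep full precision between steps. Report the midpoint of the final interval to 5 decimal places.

f(1.470000) = -22.923477, f(5.120000) = 108.117728 (opposite signs)
step 1: m = 3.295000, f(m) = 9.673897 > 0 → root in [1.470000, 3.295000]
step 2: m = 2.382500, f(m) = -12.576200 < 0 → root in [2.382500, 3.295000]
Midpoint of [2.382500, 3.295000] = 2.838750

2.83875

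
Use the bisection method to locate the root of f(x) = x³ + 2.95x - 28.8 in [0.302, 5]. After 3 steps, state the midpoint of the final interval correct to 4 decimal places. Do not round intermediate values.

f(0.302000) = -27.881556, f(5.000000) = 110.950000 (opposite signs)
step 1: m = 2.651000, f(m) = -2.348850 < 0 → root in [2.651000, 5.000000]
step 2: m = 3.825500, f(m) = 38.469314 > 0 → root in [2.651000, 3.825500]
step 3: m = 3.238250, f(m) = 14.709979 > 0 → root in [2.651000, 3.238250]
Midpoint of [2.651000, 3.238250] = 2.944625

2.9446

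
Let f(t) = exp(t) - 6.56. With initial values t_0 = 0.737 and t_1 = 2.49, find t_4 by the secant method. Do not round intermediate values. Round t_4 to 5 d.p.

1.90084

f(t_0) = -4.470343, f(t_1) = 5.501276
t_2 = 2.490000 - (5.501276)·(2.490000 - 0.737000)/(5.501276 - (-4.470343)) = 1.522882; f(t_2) = -1.974581
t_3 = 1.522882 - (-1.974581)·(1.522882 - 2.490000)/(-1.974581 - (5.501276)) = 1.778324; f(t_3) = -0.640072
t_4 = 1.778324 - (-0.640072)·(1.778324 - 1.522882)/(-0.640072 - (-1.974581)) = 1.900843; f(t_4) = 0.131530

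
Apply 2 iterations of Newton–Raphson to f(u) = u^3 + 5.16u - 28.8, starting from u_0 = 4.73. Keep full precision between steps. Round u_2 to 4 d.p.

2.6702

Newton update: u ← u − f(u)/f'(u).
f'(u) = 3u^2 + 5.16
u_0 = 4.730000: f = 101.430617, f' = 72.278700 → u_1 = 4.730000 - (101.430617)/(72.278700) = 3.326673
u_1 = 3.326673: f = 25.181120, f' = 38.360269 → u_2 = 3.326673 - (25.181120)/(38.360269) = 2.670236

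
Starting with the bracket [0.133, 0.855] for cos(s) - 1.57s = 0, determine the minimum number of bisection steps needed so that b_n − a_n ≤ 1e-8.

27

Initial width b − a = 0.855 − 0.133 = 0.722000.
After n steps the width is (b−a)/2^n; need (b−a)/2^n ≤ 1e-8.
So n ≥ log₂(0.722000/1e-8) = log₂(72200000.0000) ≈ 26.1055.
Hence n = 27.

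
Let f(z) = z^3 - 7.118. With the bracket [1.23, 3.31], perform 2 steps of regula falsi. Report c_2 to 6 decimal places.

False-position update: c = (a·f(b) − b·f(a))/(f(b) − f(a)); replace the endpoint whose sign matches f(c).
f(1.230000) = -5.257133, f(3.310000) = 29.146691
step 1: c = 1.547838, f(c) = -3.409687 < 0 → new bracket [1.547838, 3.310000]
step 2: c = 1.732392, f(c) = -1.918775 < 0 → new bracket [1.732392, 3.310000]

1.732392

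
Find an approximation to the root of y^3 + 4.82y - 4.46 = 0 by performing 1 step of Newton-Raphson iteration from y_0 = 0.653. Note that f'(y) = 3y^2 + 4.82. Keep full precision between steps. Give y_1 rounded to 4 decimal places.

0.8225

y_0 = 0.653000: f = -1.034095, f' = 6.099227 → y_1 = 0.653000 - (-1.034095)/(6.099227) = 0.822545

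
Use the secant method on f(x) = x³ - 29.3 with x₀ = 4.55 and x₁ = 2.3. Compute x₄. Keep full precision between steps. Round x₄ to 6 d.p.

f(x_0) = 64.896375, f(x_1) = -17.133000
x_2 = 2.300000 - (-17.133000)·(2.300000 - 4.550000)/(-17.133000 - (64.896375)) = 2.769944; f(x_2) = -8.047346
x_3 = 2.769944 - (-8.047346)·(2.769944 - 2.300000)/(-8.047346 - (-17.133000)) = 3.186184; f(x_3) = 3.045391
x_4 = 3.186184 - (3.045391)·(3.186184 - 2.769944)/(3.045391 - (-8.047346)) = 3.071910; f(x_4) = -0.311528

3.071910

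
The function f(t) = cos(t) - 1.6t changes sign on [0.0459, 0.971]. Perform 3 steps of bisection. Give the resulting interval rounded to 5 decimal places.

f(0.045900) = 0.925507, f(0.971000) = -0.989126 (opposite signs)
step 1: m = 0.508450, f(m) = 0.059980 > 0 → root in [0.508450, 0.971000]
step 2: m = 0.739725, f(m) = -0.444906 < 0 → root in [0.508450, 0.739725]
step 3: m = 0.624087, f(m) = -0.187043 < 0 → root in [0.508450, 0.624087]

[0.50845, 0.62409]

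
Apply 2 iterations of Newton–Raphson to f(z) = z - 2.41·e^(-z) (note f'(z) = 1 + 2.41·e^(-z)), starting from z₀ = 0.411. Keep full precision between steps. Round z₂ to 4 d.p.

z_0 = 0.411000: f = -1.186799, f' = 2.597799 → z_1 = 0.411000 - (-1.186799)/(2.597799) = 0.867848
z_1 = 0.867848: f = -0.144001, f' = 2.011849 → z_2 = 0.867848 - (-0.144001)/(2.011849) = 0.939424

0.9394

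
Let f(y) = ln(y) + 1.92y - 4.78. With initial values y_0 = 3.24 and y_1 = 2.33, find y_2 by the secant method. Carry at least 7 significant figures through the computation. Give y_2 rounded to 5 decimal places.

f(y_0) = 2.616373, f(y_1) = 0.539468
y_2 = 2.330000 - (0.539468)·(2.330000 - 3.240000)/(0.539468 - (2.616373)) = 2.093631; f(y_2) = -0.021329

2.09363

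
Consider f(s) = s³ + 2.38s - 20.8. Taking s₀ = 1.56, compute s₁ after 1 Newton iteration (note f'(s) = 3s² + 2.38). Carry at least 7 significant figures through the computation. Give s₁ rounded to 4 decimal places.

2.9329

s_0 = 1.560000: f = -13.290784, f' = 9.680800 → s_1 = 1.560000 - (-13.290784)/(9.680800) = 2.932901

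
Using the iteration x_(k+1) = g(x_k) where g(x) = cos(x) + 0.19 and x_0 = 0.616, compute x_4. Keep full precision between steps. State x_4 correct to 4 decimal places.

0.7810

x_1 = g(0.616000) = 1.006196
x_2 = g(1.006196) = 0.725078
x_3 = g(0.725078) = 0.938448
x_4 = g(0.938448) = 0.781041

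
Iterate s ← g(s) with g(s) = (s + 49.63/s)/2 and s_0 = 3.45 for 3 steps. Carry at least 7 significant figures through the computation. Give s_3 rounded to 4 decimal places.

7.0475

s_1 = g(3.450000) = 8.917754
s_2 = g(8.917754) = 7.241528
s_3 = g(7.241528) = 7.047527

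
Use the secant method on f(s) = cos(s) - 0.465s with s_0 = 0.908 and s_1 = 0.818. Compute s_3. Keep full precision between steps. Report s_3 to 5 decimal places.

1.05653

Secant update: s_(k+1) = s_k − f(s_k)·(s_k − s_(k-1))/(f(s_k) − f(s_(k-1))).
f(s_0) = 0.193104, f(s_1) = 0.303312
s_2 = 0.818000 - (0.303312)·(0.818000 - 0.908000)/(0.303312 - (0.193104)) = 1.065695; f(s_2) = -0.011652
s_3 = 1.065695 - (-0.011652)·(1.065695 - 0.818000)/(-0.011652 - (0.303312)) = 1.056532; f(s_3) = 0.000608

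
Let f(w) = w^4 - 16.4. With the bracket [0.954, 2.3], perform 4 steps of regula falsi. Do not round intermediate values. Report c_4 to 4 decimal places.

2.0101

f(0.954000) = -15.571689, f(2.300000) = 11.584100
step 1: c = 1.725824, f(c) = -7.528723 < 0 → new bracket [1.725824, 2.300000]
step 2: c = 1.951997, f(c) = -1.881659 < 0 → new bracket [1.951997, 2.300000]
step 3: c = 2.000626, f(c) = -0.379954 < 0 → new bracket [2.000626, 2.300000]
step 4: c = 2.010134, f(c) = -0.073250 < 0 → new bracket [2.010134, 2.300000]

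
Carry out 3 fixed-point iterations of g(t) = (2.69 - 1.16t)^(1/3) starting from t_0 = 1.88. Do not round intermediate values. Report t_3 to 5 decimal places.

t_1 = g(1.880000) = 0.798539
t_2 = g(0.798539) = 1.208206
t_3 = g(1.208206) = 1.088160

1.08816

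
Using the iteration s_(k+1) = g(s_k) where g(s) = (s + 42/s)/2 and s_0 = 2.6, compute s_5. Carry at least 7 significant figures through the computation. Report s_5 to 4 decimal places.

s_1 = g(2.600000) = 9.376923
s_2 = g(9.376923) = 6.928002
s_3 = g(6.928002) = 6.495178
s_4 = g(6.495178) = 6.480757
s_5 = g(6.480757) = 6.480741

6.4807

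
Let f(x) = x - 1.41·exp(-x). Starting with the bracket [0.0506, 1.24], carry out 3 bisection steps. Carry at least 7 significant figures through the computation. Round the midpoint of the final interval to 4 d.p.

f(0.050600) = -1.289829, f(1.240000) = 0.831968 (opposite signs)
step 1: m = 0.645300, f(m) = -0.094252 < 0 → root in [0.645300, 1.240000]
step 2: m = 0.942650, f(m) = 0.393322 > 0 → root in [0.645300, 0.942650]
step 3: m = 0.793975, f(m) = 0.156592 > 0 → root in [0.645300, 0.793975]
Midpoint of [0.645300, 0.793975] = 0.719637

0.7196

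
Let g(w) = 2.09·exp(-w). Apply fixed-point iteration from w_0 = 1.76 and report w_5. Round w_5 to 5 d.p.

0.57788

w_1 = g(1.760000) = 0.359574
w_2 = g(0.359574) = 1.458765
w_3 = g(1.458765) = 0.485974
w_4 = g(0.485974) = 1.285555
w_5 = g(1.285555) = 0.577879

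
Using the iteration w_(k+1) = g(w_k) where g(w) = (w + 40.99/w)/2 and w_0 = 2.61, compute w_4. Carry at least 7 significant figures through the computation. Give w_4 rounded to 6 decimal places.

6.402356

w_1 = g(2.610000) = 9.157490
w_2 = g(9.157490) = 6.816804
w_3 = g(6.816804) = 6.414943
w_4 = g(6.414943) = 6.402356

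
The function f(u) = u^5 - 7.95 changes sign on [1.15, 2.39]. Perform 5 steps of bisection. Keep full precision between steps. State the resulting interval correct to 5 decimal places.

f(1.150000) = -5.938643, f(2.390000) = 70.031127 (opposite signs)
step 1: m = 1.770000, f(m) = 9.422660 > 0 → root in [1.150000, 1.770000]
step 2: m = 1.460000, f(m) = -1.316171 < 0 → root in [1.460000, 1.770000]
step 3: m = 1.615000, f(m) = 3.036583 > 0 → root in [1.460000, 1.615000]
step 4: m = 1.537500, f(m) = 0.641631 > 0 → root in [1.460000, 1.537500]
step 5: m = 1.498750, f(m) = -0.387838 < 0 → root in [1.498750, 1.537500]

[1.49875, 1.53750]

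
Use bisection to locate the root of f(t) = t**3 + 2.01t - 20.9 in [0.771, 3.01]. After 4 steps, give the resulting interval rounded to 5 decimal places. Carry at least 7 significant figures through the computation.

f(0.771000) = -18.891976, f(3.010000) = 12.421001 (opposite signs)
step 1: m = 1.890500, f(m) = -10.343466 < 0 → root in [1.890500, 3.010000]
step 2: m = 2.450250, f(m) = -1.264370 < 0 → root in [2.450250, 3.010000]
step 3: m = 2.730125, f(m) = 4.936763 > 0 → root in [2.450250, 2.730125]
step 4: m = 2.590187, f(m) = 1.684029 > 0 → root in [2.450250, 2.590187]

[2.45025, 2.59019]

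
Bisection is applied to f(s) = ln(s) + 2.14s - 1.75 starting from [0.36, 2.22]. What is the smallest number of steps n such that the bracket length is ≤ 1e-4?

15

Initial width b − a = 2.22 − 0.36 = 1.860000.
After n steps the width is (b−a)/2^n; need (b−a)/2^n ≤ 1e-4.
So n ≥ log₂(1.860000/1e-4) = log₂(18600.0000) ≈ 14.1830.
Hence n = 15.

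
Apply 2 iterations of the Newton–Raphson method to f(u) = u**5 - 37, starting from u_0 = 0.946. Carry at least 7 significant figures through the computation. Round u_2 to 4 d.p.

7.9981

f'(u) = 5u**4
u_0 = 0.946000: f = -36.242373, f' = 4.004373 → u_1 = 0.946000 - (-36.242373)/(4.004373) = 9.996698
u_1 = 9.996698: f = 99798.005905, f' = 49933.991465 → u_2 = 9.996698 - (99798.005905)/(49933.991465) = 7.998099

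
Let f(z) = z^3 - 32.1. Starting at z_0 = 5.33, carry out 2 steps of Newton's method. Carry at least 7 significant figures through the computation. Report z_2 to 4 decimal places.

3.3128

f'(z) = 3z^2
z_0 = 5.330000: f = 119.319437, f' = 85.226700 → z_1 = 5.330000 - (119.319437)/(85.226700) = 3.929976
z_1 = 3.929976: f = 28.597339, f' = 46.334131 → z_2 = 3.929976 - (28.597339)/(46.334131) = 3.312778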